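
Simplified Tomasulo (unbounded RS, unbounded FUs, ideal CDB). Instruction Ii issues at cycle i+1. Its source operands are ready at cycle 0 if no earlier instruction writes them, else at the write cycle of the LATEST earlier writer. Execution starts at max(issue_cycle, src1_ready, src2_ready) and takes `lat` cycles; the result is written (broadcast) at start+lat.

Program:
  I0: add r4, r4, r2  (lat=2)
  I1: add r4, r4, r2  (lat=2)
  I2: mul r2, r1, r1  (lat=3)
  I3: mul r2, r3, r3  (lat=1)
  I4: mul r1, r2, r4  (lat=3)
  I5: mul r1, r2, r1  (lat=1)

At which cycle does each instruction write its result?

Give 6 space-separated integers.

I0 add r4: issue@1 deps=(None,None) exec_start@1 write@3
I1 add r4: issue@2 deps=(0,None) exec_start@3 write@5
I2 mul r2: issue@3 deps=(None,None) exec_start@3 write@6
I3 mul r2: issue@4 deps=(None,None) exec_start@4 write@5
I4 mul r1: issue@5 deps=(3,1) exec_start@5 write@8
I5 mul r1: issue@6 deps=(3,4) exec_start@8 write@9

Answer: 3 5 6 5 8 9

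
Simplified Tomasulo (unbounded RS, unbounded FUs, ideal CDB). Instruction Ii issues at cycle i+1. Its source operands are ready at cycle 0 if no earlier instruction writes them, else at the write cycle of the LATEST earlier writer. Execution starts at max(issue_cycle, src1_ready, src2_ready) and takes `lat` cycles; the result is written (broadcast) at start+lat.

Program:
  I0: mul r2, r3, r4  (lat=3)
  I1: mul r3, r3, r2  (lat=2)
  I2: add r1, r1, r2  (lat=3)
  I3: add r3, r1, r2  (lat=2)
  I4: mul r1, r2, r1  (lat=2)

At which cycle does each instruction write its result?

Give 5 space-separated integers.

Answer: 4 6 7 9 9

Derivation:
I0 mul r2: issue@1 deps=(None,None) exec_start@1 write@4
I1 mul r3: issue@2 deps=(None,0) exec_start@4 write@6
I2 add r1: issue@3 deps=(None,0) exec_start@4 write@7
I3 add r3: issue@4 deps=(2,0) exec_start@7 write@9
I4 mul r1: issue@5 deps=(0,2) exec_start@7 write@9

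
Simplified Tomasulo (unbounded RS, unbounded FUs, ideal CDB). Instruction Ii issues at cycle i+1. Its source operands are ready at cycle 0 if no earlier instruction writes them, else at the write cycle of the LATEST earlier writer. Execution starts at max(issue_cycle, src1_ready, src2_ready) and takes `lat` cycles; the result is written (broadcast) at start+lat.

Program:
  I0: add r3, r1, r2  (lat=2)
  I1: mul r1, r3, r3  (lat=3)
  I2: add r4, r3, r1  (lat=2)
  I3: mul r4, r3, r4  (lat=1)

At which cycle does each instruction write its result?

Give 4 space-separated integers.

I0 add r3: issue@1 deps=(None,None) exec_start@1 write@3
I1 mul r1: issue@2 deps=(0,0) exec_start@3 write@6
I2 add r4: issue@3 deps=(0,1) exec_start@6 write@8
I3 mul r4: issue@4 deps=(0,2) exec_start@8 write@9

Answer: 3 6 8 9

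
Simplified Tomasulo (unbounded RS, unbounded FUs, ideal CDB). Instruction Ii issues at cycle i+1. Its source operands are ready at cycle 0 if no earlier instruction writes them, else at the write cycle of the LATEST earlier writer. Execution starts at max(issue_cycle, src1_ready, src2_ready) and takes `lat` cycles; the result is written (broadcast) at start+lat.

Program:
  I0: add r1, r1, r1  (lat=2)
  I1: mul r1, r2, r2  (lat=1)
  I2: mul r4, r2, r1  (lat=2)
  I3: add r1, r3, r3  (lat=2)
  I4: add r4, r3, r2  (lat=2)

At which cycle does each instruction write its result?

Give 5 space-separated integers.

I0 add r1: issue@1 deps=(None,None) exec_start@1 write@3
I1 mul r1: issue@2 deps=(None,None) exec_start@2 write@3
I2 mul r4: issue@3 deps=(None,1) exec_start@3 write@5
I3 add r1: issue@4 deps=(None,None) exec_start@4 write@6
I4 add r4: issue@5 deps=(None,None) exec_start@5 write@7

Answer: 3 3 5 6 7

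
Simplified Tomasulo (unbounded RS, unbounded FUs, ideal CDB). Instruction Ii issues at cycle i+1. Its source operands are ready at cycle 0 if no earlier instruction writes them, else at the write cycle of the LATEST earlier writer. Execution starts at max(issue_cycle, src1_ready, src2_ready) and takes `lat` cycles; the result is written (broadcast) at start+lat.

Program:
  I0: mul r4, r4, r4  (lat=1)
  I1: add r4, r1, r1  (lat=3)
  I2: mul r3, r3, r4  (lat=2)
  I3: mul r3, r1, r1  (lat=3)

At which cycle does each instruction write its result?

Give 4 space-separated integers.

Answer: 2 5 7 7

Derivation:
I0 mul r4: issue@1 deps=(None,None) exec_start@1 write@2
I1 add r4: issue@2 deps=(None,None) exec_start@2 write@5
I2 mul r3: issue@3 deps=(None,1) exec_start@5 write@7
I3 mul r3: issue@4 deps=(None,None) exec_start@4 write@7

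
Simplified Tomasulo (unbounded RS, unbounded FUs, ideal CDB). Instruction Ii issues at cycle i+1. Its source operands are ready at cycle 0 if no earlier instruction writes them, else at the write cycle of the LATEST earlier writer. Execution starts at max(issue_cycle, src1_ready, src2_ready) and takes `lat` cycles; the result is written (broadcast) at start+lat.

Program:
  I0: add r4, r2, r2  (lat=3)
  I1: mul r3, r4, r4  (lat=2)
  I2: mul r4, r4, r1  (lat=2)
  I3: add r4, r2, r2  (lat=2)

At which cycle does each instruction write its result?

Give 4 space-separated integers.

I0 add r4: issue@1 deps=(None,None) exec_start@1 write@4
I1 mul r3: issue@2 deps=(0,0) exec_start@4 write@6
I2 mul r4: issue@3 deps=(0,None) exec_start@4 write@6
I3 add r4: issue@4 deps=(None,None) exec_start@4 write@6

Answer: 4 6 6 6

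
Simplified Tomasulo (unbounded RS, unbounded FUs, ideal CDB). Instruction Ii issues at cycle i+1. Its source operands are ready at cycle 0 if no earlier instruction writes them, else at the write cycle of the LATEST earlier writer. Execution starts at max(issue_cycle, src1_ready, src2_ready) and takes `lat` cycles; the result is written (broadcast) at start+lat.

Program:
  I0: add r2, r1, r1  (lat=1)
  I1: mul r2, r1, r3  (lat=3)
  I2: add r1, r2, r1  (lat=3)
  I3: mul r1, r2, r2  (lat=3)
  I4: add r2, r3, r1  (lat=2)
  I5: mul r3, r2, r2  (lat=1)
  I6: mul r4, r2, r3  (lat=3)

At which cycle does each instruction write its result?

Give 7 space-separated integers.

I0 add r2: issue@1 deps=(None,None) exec_start@1 write@2
I1 mul r2: issue@2 deps=(None,None) exec_start@2 write@5
I2 add r1: issue@3 deps=(1,None) exec_start@5 write@8
I3 mul r1: issue@4 deps=(1,1) exec_start@5 write@8
I4 add r2: issue@5 deps=(None,3) exec_start@8 write@10
I5 mul r3: issue@6 deps=(4,4) exec_start@10 write@11
I6 mul r4: issue@7 deps=(4,5) exec_start@11 write@14

Answer: 2 5 8 8 10 11 14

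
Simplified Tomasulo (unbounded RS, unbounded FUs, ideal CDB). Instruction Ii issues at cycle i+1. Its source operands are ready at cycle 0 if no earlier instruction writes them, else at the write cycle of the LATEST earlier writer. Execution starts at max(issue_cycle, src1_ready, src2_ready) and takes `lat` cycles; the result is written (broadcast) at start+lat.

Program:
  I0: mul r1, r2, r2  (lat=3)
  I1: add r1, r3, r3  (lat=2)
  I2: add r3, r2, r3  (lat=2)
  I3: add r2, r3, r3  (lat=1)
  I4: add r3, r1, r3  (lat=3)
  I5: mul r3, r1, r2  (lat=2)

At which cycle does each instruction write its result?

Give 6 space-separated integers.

Answer: 4 4 5 6 8 8

Derivation:
I0 mul r1: issue@1 deps=(None,None) exec_start@1 write@4
I1 add r1: issue@2 deps=(None,None) exec_start@2 write@4
I2 add r3: issue@3 deps=(None,None) exec_start@3 write@5
I3 add r2: issue@4 deps=(2,2) exec_start@5 write@6
I4 add r3: issue@5 deps=(1,2) exec_start@5 write@8
I5 mul r3: issue@6 deps=(1,3) exec_start@6 write@8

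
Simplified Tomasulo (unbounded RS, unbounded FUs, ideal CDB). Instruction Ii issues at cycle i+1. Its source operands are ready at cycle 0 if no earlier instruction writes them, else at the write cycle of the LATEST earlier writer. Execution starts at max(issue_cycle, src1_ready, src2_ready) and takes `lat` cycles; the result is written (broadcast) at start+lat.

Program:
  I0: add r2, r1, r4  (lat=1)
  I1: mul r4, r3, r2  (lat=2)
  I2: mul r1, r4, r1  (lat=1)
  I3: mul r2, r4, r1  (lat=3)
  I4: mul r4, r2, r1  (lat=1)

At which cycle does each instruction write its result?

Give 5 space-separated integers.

I0 add r2: issue@1 deps=(None,None) exec_start@1 write@2
I1 mul r4: issue@2 deps=(None,0) exec_start@2 write@4
I2 mul r1: issue@3 deps=(1,None) exec_start@4 write@5
I3 mul r2: issue@4 deps=(1,2) exec_start@5 write@8
I4 mul r4: issue@5 deps=(3,2) exec_start@8 write@9

Answer: 2 4 5 8 9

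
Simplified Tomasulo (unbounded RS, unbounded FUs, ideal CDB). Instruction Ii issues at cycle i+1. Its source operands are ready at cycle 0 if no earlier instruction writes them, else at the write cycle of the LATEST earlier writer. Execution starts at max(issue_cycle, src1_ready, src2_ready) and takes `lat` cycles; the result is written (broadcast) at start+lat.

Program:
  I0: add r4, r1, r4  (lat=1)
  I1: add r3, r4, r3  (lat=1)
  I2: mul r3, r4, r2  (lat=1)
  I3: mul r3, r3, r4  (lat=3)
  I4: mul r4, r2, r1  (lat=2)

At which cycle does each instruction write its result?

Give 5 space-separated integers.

I0 add r4: issue@1 deps=(None,None) exec_start@1 write@2
I1 add r3: issue@2 deps=(0,None) exec_start@2 write@3
I2 mul r3: issue@3 deps=(0,None) exec_start@3 write@4
I3 mul r3: issue@4 deps=(2,0) exec_start@4 write@7
I4 mul r4: issue@5 deps=(None,None) exec_start@5 write@7

Answer: 2 3 4 7 7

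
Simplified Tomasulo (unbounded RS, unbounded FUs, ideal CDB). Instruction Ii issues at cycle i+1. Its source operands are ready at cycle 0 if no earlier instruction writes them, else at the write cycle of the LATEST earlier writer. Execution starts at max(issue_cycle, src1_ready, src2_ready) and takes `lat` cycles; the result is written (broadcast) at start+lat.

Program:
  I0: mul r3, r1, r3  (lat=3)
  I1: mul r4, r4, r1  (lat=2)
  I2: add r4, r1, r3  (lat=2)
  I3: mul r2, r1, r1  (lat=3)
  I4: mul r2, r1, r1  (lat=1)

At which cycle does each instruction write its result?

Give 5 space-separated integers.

I0 mul r3: issue@1 deps=(None,None) exec_start@1 write@4
I1 mul r4: issue@2 deps=(None,None) exec_start@2 write@4
I2 add r4: issue@3 deps=(None,0) exec_start@4 write@6
I3 mul r2: issue@4 deps=(None,None) exec_start@4 write@7
I4 mul r2: issue@5 deps=(None,None) exec_start@5 write@6

Answer: 4 4 6 7 6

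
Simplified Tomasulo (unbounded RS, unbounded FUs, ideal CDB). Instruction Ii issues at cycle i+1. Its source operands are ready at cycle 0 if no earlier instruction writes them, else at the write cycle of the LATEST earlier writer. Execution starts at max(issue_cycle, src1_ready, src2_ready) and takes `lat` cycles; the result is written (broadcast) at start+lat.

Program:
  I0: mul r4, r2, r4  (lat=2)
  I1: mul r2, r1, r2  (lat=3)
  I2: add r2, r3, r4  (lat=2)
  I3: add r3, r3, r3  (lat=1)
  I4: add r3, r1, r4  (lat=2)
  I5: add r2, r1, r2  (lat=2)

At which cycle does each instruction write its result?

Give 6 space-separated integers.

I0 mul r4: issue@1 deps=(None,None) exec_start@1 write@3
I1 mul r2: issue@2 deps=(None,None) exec_start@2 write@5
I2 add r2: issue@3 deps=(None,0) exec_start@3 write@5
I3 add r3: issue@4 deps=(None,None) exec_start@4 write@5
I4 add r3: issue@5 deps=(None,0) exec_start@5 write@7
I5 add r2: issue@6 deps=(None,2) exec_start@6 write@8

Answer: 3 5 5 5 7 8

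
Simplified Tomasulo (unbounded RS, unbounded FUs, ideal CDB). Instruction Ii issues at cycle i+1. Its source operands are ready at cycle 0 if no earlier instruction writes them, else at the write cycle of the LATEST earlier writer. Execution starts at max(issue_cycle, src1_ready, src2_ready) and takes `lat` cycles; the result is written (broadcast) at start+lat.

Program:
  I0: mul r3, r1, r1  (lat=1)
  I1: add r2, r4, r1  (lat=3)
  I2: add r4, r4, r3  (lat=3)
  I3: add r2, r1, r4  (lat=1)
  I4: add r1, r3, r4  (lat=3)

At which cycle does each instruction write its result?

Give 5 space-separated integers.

I0 mul r3: issue@1 deps=(None,None) exec_start@1 write@2
I1 add r2: issue@2 deps=(None,None) exec_start@2 write@5
I2 add r4: issue@3 deps=(None,0) exec_start@3 write@6
I3 add r2: issue@4 deps=(None,2) exec_start@6 write@7
I4 add r1: issue@5 deps=(0,2) exec_start@6 write@9

Answer: 2 5 6 7 9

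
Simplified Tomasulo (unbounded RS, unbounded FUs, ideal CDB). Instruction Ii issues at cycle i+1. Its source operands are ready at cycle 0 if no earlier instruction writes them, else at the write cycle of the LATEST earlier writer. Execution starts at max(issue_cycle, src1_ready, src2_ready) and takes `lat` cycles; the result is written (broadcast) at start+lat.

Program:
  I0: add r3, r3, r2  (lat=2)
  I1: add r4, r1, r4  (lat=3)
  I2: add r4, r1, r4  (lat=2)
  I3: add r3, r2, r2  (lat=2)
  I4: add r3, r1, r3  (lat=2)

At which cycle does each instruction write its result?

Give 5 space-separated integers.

Answer: 3 5 7 6 8

Derivation:
I0 add r3: issue@1 deps=(None,None) exec_start@1 write@3
I1 add r4: issue@2 deps=(None,None) exec_start@2 write@5
I2 add r4: issue@3 deps=(None,1) exec_start@5 write@7
I3 add r3: issue@4 deps=(None,None) exec_start@4 write@6
I4 add r3: issue@5 deps=(None,3) exec_start@6 write@8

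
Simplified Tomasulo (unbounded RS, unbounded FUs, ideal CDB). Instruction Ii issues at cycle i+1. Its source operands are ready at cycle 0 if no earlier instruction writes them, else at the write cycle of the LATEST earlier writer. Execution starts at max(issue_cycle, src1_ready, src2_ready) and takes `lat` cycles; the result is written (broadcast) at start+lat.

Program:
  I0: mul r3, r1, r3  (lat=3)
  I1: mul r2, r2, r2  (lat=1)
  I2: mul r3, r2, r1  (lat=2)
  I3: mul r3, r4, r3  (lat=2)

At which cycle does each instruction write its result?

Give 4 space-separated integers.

I0 mul r3: issue@1 deps=(None,None) exec_start@1 write@4
I1 mul r2: issue@2 deps=(None,None) exec_start@2 write@3
I2 mul r3: issue@3 deps=(1,None) exec_start@3 write@5
I3 mul r3: issue@4 deps=(None,2) exec_start@5 write@7

Answer: 4 3 5 7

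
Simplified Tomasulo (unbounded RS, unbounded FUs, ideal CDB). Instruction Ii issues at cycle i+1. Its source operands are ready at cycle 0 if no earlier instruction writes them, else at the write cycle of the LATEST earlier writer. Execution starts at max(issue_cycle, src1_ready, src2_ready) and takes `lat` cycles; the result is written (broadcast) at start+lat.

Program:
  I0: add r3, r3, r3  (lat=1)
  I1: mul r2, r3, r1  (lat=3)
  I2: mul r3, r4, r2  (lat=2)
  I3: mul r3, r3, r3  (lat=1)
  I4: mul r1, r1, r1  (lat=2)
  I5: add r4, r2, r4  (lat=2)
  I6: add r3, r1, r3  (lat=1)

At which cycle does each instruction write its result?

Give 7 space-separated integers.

Answer: 2 5 7 8 7 8 9

Derivation:
I0 add r3: issue@1 deps=(None,None) exec_start@1 write@2
I1 mul r2: issue@2 deps=(0,None) exec_start@2 write@5
I2 mul r3: issue@3 deps=(None,1) exec_start@5 write@7
I3 mul r3: issue@4 deps=(2,2) exec_start@7 write@8
I4 mul r1: issue@5 deps=(None,None) exec_start@5 write@7
I5 add r4: issue@6 deps=(1,None) exec_start@6 write@8
I6 add r3: issue@7 deps=(4,3) exec_start@8 write@9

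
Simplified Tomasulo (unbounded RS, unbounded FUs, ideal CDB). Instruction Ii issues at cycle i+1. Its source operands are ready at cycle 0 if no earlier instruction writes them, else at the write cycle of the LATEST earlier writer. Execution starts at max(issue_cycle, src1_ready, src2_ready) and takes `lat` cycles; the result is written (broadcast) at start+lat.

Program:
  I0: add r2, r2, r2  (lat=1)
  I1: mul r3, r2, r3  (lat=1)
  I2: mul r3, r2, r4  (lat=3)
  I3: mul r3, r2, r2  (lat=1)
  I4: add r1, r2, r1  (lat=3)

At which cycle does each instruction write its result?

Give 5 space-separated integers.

Answer: 2 3 6 5 8

Derivation:
I0 add r2: issue@1 deps=(None,None) exec_start@1 write@2
I1 mul r3: issue@2 deps=(0,None) exec_start@2 write@3
I2 mul r3: issue@3 deps=(0,None) exec_start@3 write@6
I3 mul r3: issue@4 deps=(0,0) exec_start@4 write@5
I4 add r1: issue@5 deps=(0,None) exec_start@5 write@8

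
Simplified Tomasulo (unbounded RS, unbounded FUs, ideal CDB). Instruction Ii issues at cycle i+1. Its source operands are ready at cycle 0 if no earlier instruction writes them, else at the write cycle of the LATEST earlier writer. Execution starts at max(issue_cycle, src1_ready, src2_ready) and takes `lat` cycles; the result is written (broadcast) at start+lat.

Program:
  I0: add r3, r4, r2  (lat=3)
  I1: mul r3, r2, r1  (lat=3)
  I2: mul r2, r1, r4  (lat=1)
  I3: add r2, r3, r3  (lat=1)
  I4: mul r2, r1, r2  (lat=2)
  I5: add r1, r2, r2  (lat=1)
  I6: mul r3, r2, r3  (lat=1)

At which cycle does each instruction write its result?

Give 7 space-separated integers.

Answer: 4 5 4 6 8 9 9

Derivation:
I0 add r3: issue@1 deps=(None,None) exec_start@1 write@4
I1 mul r3: issue@2 deps=(None,None) exec_start@2 write@5
I2 mul r2: issue@3 deps=(None,None) exec_start@3 write@4
I3 add r2: issue@4 deps=(1,1) exec_start@5 write@6
I4 mul r2: issue@5 deps=(None,3) exec_start@6 write@8
I5 add r1: issue@6 deps=(4,4) exec_start@8 write@9
I6 mul r3: issue@7 deps=(4,1) exec_start@8 write@9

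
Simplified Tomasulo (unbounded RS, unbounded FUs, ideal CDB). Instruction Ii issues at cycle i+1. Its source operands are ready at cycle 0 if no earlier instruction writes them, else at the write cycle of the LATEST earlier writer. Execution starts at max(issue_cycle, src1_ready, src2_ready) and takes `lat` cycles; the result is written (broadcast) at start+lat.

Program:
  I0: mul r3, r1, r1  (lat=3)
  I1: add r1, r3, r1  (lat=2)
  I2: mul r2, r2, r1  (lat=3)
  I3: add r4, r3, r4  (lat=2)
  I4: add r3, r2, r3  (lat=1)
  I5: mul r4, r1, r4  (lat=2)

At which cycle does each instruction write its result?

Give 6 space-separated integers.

I0 mul r3: issue@1 deps=(None,None) exec_start@1 write@4
I1 add r1: issue@2 deps=(0,None) exec_start@4 write@6
I2 mul r2: issue@3 deps=(None,1) exec_start@6 write@9
I3 add r4: issue@4 deps=(0,None) exec_start@4 write@6
I4 add r3: issue@5 deps=(2,0) exec_start@9 write@10
I5 mul r4: issue@6 deps=(1,3) exec_start@6 write@8

Answer: 4 6 9 6 10 8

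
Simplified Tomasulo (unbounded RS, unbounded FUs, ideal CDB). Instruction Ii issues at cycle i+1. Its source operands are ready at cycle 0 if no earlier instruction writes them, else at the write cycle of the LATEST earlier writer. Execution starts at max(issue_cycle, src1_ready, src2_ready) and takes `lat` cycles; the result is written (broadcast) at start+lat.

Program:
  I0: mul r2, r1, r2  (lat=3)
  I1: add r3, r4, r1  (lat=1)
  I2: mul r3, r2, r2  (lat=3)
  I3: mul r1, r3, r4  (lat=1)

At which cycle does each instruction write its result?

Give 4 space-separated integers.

Answer: 4 3 7 8

Derivation:
I0 mul r2: issue@1 deps=(None,None) exec_start@1 write@4
I1 add r3: issue@2 deps=(None,None) exec_start@2 write@3
I2 mul r3: issue@3 deps=(0,0) exec_start@4 write@7
I3 mul r1: issue@4 deps=(2,None) exec_start@7 write@8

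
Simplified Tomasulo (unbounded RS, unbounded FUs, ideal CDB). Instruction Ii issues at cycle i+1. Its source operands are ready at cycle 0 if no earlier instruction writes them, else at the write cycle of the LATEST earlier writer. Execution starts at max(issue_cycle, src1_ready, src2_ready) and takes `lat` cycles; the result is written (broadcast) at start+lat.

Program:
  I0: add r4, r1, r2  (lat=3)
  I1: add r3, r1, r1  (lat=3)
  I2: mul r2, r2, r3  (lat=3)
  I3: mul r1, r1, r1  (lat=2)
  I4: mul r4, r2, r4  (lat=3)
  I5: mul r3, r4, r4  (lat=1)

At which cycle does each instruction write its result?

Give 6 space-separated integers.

I0 add r4: issue@1 deps=(None,None) exec_start@1 write@4
I1 add r3: issue@2 deps=(None,None) exec_start@2 write@5
I2 mul r2: issue@3 deps=(None,1) exec_start@5 write@8
I3 mul r1: issue@4 deps=(None,None) exec_start@4 write@6
I4 mul r4: issue@5 deps=(2,0) exec_start@8 write@11
I5 mul r3: issue@6 deps=(4,4) exec_start@11 write@12

Answer: 4 5 8 6 11 12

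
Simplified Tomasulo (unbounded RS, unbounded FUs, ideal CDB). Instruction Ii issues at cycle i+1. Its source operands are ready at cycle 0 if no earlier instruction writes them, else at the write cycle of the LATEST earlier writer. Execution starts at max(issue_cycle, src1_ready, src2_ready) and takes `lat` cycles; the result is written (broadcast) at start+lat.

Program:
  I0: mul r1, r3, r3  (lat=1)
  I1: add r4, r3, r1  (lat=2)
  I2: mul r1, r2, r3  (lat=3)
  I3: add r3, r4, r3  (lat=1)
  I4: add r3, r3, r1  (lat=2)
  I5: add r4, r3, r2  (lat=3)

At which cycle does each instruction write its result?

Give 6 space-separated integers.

I0 mul r1: issue@1 deps=(None,None) exec_start@1 write@2
I1 add r4: issue@2 deps=(None,0) exec_start@2 write@4
I2 mul r1: issue@3 deps=(None,None) exec_start@3 write@6
I3 add r3: issue@4 deps=(1,None) exec_start@4 write@5
I4 add r3: issue@5 deps=(3,2) exec_start@6 write@8
I5 add r4: issue@6 deps=(4,None) exec_start@8 write@11

Answer: 2 4 6 5 8 11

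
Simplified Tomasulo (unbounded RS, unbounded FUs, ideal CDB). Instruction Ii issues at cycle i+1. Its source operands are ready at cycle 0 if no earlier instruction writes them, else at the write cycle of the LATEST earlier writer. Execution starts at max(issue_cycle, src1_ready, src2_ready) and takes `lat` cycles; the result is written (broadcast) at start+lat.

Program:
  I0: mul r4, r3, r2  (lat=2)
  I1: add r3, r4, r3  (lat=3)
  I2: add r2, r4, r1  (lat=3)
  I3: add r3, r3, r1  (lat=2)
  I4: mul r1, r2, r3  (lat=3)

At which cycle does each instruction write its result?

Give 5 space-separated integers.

I0 mul r4: issue@1 deps=(None,None) exec_start@1 write@3
I1 add r3: issue@2 deps=(0,None) exec_start@3 write@6
I2 add r2: issue@3 deps=(0,None) exec_start@3 write@6
I3 add r3: issue@4 deps=(1,None) exec_start@6 write@8
I4 mul r1: issue@5 deps=(2,3) exec_start@8 write@11

Answer: 3 6 6 8 11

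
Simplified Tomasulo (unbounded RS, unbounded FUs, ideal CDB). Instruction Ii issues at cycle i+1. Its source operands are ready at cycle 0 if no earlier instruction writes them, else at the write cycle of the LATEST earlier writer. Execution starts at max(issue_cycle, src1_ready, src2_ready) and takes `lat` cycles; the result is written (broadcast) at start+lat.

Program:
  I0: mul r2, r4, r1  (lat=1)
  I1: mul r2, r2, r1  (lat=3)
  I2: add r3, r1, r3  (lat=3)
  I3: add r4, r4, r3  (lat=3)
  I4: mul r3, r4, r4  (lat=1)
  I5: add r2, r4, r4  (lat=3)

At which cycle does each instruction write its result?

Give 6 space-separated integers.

Answer: 2 5 6 9 10 12

Derivation:
I0 mul r2: issue@1 deps=(None,None) exec_start@1 write@2
I1 mul r2: issue@2 deps=(0,None) exec_start@2 write@5
I2 add r3: issue@3 deps=(None,None) exec_start@3 write@6
I3 add r4: issue@4 deps=(None,2) exec_start@6 write@9
I4 mul r3: issue@5 deps=(3,3) exec_start@9 write@10
I5 add r2: issue@6 deps=(3,3) exec_start@9 write@12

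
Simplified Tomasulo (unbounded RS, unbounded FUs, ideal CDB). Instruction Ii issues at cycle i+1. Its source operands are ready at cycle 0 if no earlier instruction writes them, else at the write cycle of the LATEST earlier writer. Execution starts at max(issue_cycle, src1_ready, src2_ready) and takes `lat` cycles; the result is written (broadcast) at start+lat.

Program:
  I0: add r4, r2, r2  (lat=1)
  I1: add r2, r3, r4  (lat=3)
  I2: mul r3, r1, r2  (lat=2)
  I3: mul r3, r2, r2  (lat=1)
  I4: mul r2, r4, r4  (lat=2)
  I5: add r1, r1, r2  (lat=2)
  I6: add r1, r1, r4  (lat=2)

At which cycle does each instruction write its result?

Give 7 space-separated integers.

I0 add r4: issue@1 deps=(None,None) exec_start@1 write@2
I1 add r2: issue@2 deps=(None,0) exec_start@2 write@5
I2 mul r3: issue@3 deps=(None,1) exec_start@5 write@7
I3 mul r3: issue@4 deps=(1,1) exec_start@5 write@6
I4 mul r2: issue@5 deps=(0,0) exec_start@5 write@7
I5 add r1: issue@6 deps=(None,4) exec_start@7 write@9
I6 add r1: issue@7 deps=(5,0) exec_start@9 write@11

Answer: 2 5 7 6 7 9 11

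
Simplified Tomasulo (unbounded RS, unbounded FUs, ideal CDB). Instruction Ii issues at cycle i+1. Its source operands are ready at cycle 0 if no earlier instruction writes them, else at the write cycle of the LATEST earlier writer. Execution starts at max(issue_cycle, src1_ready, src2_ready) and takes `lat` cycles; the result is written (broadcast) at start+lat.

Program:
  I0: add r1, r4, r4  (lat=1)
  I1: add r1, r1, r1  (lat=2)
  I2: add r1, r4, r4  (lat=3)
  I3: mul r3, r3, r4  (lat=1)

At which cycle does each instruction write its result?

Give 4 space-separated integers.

I0 add r1: issue@1 deps=(None,None) exec_start@1 write@2
I1 add r1: issue@2 deps=(0,0) exec_start@2 write@4
I2 add r1: issue@3 deps=(None,None) exec_start@3 write@6
I3 mul r3: issue@4 deps=(None,None) exec_start@4 write@5

Answer: 2 4 6 5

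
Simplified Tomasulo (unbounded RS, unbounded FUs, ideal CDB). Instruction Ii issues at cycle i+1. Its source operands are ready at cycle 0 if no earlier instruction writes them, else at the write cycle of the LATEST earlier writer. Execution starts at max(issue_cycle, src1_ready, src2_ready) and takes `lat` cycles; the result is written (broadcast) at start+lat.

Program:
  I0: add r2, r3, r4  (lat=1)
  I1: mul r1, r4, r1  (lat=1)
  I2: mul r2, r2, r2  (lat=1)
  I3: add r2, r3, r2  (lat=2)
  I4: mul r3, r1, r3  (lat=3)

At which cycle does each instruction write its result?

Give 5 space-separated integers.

I0 add r2: issue@1 deps=(None,None) exec_start@1 write@2
I1 mul r1: issue@2 deps=(None,None) exec_start@2 write@3
I2 mul r2: issue@3 deps=(0,0) exec_start@3 write@4
I3 add r2: issue@4 deps=(None,2) exec_start@4 write@6
I4 mul r3: issue@5 deps=(1,None) exec_start@5 write@8

Answer: 2 3 4 6 8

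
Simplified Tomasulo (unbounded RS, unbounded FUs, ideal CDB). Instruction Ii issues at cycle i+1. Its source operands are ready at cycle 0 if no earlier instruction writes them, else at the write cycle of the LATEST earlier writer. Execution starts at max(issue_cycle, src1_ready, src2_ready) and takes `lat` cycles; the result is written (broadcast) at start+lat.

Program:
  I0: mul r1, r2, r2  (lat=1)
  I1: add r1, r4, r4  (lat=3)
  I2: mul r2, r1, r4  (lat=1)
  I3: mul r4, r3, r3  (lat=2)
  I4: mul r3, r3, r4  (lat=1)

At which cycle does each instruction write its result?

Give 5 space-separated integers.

I0 mul r1: issue@1 deps=(None,None) exec_start@1 write@2
I1 add r1: issue@2 deps=(None,None) exec_start@2 write@5
I2 mul r2: issue@3 deps=(1,None) exec_start@5 write@6
I3 mul r4: issue@4 deps=(None,None) exec_start@4 write@6
I4 mul r3: issue@5 deps=(None,3) exec_start@6 write@7

Answer: 2 5 6 6 7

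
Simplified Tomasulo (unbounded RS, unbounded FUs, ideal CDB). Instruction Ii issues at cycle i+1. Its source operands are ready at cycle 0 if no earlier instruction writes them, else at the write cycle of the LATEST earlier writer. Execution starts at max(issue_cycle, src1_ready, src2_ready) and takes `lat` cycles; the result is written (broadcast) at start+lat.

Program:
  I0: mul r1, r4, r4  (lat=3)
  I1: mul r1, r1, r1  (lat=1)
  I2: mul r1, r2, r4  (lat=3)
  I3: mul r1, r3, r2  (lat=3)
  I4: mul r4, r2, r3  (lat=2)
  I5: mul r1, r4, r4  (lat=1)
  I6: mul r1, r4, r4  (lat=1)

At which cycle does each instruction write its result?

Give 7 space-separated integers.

Answer: 4 5 6 7 7 8 8

Derivation:
I0 mul r1: issue@1 deps=(None,None) exec_start@1 write@4
I1 mul r1: issue@2 deps=(0,0) exec_start@4 write@5
I2 mul r1: issue@3 deps=(None,None) exec_start@3 write@6
I3 mul r1: issue@4 deps=(None,None) exec_start@4 write@7
I4 mul r4: issue@5 deps=(None,None) exec_start@5 write@7
I5 mul r1: issue@6 deps=(4,4) exec_start@7 write@8
I6 mul r1: issue@7 deps=(4,4) exec_start@7 write@8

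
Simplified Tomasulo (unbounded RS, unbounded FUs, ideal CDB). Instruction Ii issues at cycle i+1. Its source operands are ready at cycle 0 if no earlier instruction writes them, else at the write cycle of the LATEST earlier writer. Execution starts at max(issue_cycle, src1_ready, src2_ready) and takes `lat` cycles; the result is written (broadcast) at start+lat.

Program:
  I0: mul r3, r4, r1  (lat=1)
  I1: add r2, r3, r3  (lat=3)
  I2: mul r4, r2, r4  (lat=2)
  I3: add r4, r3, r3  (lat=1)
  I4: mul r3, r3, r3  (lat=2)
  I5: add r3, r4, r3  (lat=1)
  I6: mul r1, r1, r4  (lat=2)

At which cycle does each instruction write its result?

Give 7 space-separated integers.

I0 mul r3: issue@1 deps=(None,None) exec_start@1 write@2
I1 add r2: issue@2 deps=(0,0) exec_start@2 write@5
I2 mul r4: issue@3 deps=(1,None) exec_start@5 write@7
I3 add r4: issue@4 deps=(0,0) exec_start@4 write@5
I4 mul r3: issue@5 deps=(0,0) exec_start@5 write@7
I5 add r3: issue@6 deps=(3,4) exec_start@7 write@8
I6 mul r1: issue@7 deps=(None,3) exec_start@7 write@9

Answer: 2 5 7 5 7 8 9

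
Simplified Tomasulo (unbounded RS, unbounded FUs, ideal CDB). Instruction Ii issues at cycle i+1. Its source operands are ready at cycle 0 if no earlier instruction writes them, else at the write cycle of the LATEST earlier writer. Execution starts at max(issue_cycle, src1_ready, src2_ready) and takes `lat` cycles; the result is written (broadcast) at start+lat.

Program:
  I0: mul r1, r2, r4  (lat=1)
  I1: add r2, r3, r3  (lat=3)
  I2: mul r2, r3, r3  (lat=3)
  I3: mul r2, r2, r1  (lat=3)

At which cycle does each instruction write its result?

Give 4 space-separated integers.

Answer: 2 5 6 9

Derivation:
I0 mul r1: issue@1 deps=(None,None) exec_start@1 write@2
I1 add r2: issue@2 deps=(None,None) exec_start@2 write@5
I2 mul r2: issue@3 deps=(None,None) exec_start@3 write@6
I3 mul r2: issue@4 deps=(2,0) exec_start@6 write@9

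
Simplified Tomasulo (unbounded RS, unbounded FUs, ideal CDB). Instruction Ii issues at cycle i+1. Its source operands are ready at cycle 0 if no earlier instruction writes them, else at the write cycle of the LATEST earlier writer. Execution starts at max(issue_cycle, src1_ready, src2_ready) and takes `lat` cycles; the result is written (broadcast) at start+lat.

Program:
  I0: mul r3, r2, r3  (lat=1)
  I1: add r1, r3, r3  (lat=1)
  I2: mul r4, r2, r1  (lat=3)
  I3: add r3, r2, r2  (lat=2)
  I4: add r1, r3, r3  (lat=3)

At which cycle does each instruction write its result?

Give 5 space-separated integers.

I0 mul r3: issue@1 deps=(None,None) exec_start@1 write@2
I1 add r1: issue@2 deps=(0,0) exec_start@2 write@3
I2 mul r4: issue@3 deps=(None,1) exec_start@3 write@6
I3 add r3: issue@4 deps=(None,None) exec_start@4 write@6
I4 add r1: issue@5 deps=(3,3) exec_start@6 write@9

Answer: 2 3 6 6 9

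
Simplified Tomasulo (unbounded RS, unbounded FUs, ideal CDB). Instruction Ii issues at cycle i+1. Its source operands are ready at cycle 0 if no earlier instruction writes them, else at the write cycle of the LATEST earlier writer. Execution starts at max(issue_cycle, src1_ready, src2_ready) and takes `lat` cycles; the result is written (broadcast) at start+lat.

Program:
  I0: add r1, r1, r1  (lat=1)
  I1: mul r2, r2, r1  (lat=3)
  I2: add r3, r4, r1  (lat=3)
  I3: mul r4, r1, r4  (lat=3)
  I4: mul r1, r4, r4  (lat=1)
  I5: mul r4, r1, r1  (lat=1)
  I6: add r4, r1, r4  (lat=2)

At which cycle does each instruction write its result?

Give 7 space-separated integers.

I0 add r1: issue@1 deps=(None,None) exec_start@1 write@2
I1 mul r2: issue@2 deps=(None,0) exec_start@2 write@5
I2 add r3: issue@3 deps=(None,0) exec_start@3 write@6
I3 mul r4: issue@4 deps=(0,None) exec_start@4 write@7
I4 mul r1: issue@5 deps=(3,3) exec_start@7 write@8
I5 mul r4: issue@6 deps=(4,4) exec_start@8 write@9
I6 add r4: issue@7 deps=(4,5) exec_start@9 write@11

Answer: 2 5 6 7 8 9 11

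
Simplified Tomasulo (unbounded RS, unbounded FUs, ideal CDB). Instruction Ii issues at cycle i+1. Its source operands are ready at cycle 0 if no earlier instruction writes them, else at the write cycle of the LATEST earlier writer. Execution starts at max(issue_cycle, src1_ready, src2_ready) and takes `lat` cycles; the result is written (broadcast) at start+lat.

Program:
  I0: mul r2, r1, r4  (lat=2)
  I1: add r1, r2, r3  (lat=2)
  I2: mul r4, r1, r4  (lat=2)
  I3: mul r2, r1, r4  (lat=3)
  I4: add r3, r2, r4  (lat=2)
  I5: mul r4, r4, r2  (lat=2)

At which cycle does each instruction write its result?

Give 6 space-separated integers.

I0 mul r2: issue@1 deps=(None,None) exec_start@1 write@3
I1 add r1: issue@2 deps=(0,None) exec_start@3 write@5
I2 mul r4: issue@3 deps=(1,None) exec_start@5 write@7
I3 mul r2: issue@4 deps=(1,2) exec_start@7 write@10
I4 add r3: issue@5 deps=(3,2) exec_start@10 write@12
I5 mul r4: issue@6 deps=(2,3) exec_start@10 write@12

Answer: 3 5 7 10 12 12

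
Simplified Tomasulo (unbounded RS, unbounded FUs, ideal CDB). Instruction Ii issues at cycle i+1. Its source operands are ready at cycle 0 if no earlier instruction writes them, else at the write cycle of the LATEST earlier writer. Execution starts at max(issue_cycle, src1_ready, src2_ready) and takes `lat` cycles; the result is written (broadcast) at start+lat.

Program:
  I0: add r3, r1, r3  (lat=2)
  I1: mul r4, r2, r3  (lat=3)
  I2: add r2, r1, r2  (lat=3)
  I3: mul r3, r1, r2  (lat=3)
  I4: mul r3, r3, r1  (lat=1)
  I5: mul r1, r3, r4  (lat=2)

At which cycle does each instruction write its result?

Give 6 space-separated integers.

Answer: 3 6 6 9 10 12

Derivation:
I0 add r3: issue@1 deps=(None,None) exec_start@1 write@3
I1 mul r4: issue@2 deps=(None,0) exec_start@3 write@6
I2 add r2: issue@3 deps=(None,None) exec_start@3 write@6
I3 mul r3: issue@4 deps=(None,2) exec_start@6 write@9
I4 mul r3: issue@5 deps=(3,None) exec_start@9 write@10
I5 mul r1: issue@6 deps=(4,1) exec_start@10 write@12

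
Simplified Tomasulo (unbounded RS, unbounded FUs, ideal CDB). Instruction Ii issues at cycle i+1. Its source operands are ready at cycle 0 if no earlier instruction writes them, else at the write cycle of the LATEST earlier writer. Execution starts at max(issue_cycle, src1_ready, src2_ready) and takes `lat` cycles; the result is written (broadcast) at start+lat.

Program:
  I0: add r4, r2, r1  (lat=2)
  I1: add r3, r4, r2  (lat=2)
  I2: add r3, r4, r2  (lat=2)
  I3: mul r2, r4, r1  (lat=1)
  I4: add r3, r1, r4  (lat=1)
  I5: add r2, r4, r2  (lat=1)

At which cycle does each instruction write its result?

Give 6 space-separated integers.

I0 add r4: issue@1 deps=(None,None) exec_start@1 write@3
I1 add r3: issue@2 deps=(0,None) exec_start@3 write@5
I2 add r3: issue@3 deps=(0,None) exec_start@3 write@5
I3 mul r2: issue@4 deps=(0,None) exec_start@4 write@5
I4 add r3: issue@5 deps=(None,0) exec_start@5 write@6
I5 add r2: issue@6 deps=(0,3) exec_start@6 write@7

Answer: 3 5 5 5 6 7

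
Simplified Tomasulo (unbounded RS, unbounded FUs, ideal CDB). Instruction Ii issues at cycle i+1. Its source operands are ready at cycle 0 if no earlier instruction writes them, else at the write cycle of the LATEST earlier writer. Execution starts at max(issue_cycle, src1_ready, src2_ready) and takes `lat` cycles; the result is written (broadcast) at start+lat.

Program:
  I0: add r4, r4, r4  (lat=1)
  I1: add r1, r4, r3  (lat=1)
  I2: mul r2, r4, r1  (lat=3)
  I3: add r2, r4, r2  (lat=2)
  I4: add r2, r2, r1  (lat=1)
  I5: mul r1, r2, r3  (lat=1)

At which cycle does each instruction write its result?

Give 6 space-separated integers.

I0 add r4: issue@1 deps=(None,None) exec_start@1 write@2
I1 add r1: issue@2 deps=(0,None) exec_start@2 write@3
I2 mul r2: issue@3 deps=(0,1) exec_start@3 write@6
I3 add r2: issue@4 deps=(0,2) exec_start@6 write@8
I4 add r2: issue@5 deps=(3,1) exec_start@8 write@9
I5 mul r1: issue@6 deps=(4,None) exec_start@9 write@10

Answer: 2 3 6 8 9 10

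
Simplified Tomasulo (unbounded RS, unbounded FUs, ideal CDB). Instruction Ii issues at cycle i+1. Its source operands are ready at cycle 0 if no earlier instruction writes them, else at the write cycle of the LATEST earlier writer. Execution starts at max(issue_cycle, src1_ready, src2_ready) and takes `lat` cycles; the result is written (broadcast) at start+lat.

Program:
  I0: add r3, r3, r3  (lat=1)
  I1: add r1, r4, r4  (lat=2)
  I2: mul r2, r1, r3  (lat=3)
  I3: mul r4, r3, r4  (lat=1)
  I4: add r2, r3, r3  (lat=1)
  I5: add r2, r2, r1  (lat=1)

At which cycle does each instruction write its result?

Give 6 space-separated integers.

Answer: 2 4 7 5 6 7

Derivation:
I0 add r3: issue@1 deps=(None,None) exec_start@1 write@2
I1 add r1: issue@2 deps=(None,None) exec_start@2 write@4
I2 mul r2: issue@3 deps=(1,0) exec_start@4 write@7
I3 mul r4: issue@4 deps=(0,None) exec_start@4 write@5
I4 add r2: issue@5 deps=(0,0) exec_start@5 write@6
I5 add r2: issue@6 deps=(4,1) exec_start@6 write@7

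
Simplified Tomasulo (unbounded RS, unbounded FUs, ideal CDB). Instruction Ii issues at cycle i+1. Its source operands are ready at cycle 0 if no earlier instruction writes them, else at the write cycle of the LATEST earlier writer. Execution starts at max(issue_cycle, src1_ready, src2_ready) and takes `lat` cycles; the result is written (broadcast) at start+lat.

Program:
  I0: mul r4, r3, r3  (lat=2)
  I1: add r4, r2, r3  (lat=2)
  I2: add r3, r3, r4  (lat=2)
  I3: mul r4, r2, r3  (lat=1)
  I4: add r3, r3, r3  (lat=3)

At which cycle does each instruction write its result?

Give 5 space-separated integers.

I0 mul r4: issue@1 deps=(None,None) exec_start@1 write@3
I1 add r4: issue@2 deps=(None,None) exec_start@2 write@4
I2 add r3: issue@3 deps=(None,1) exec_start@4 write@6
I3 mul r4: issue@4 deps=(None,2) exec_start@6 write@7
I4 add r3: issue@5 deps=(2,2) exec_start@6 write@9

Answer: 3 4 6 7 9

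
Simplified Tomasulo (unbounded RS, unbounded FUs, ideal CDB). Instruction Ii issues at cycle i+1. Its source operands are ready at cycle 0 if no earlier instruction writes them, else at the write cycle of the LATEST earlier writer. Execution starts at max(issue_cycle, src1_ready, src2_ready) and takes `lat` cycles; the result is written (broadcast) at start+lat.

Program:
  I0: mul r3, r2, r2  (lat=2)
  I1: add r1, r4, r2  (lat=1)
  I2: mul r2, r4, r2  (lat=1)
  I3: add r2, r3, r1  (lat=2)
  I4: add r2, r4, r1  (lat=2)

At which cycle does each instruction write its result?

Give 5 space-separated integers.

I0 mul r3: issue@1 deps=(None,None) exec_start@1 write@3
I1 add r1: issue@2 deps=(None,None) exec_start@2 write@3
I2 mul r2: issue@3 deps=(None,None) exec_start@3 write@4
I3 add r2: issue@4 deps=(0,1) exec_start@4 write@6
I4 add r2: issue@5 deps=(None,1) exec_start@5 write@7

Answer: 3 3 4 6 7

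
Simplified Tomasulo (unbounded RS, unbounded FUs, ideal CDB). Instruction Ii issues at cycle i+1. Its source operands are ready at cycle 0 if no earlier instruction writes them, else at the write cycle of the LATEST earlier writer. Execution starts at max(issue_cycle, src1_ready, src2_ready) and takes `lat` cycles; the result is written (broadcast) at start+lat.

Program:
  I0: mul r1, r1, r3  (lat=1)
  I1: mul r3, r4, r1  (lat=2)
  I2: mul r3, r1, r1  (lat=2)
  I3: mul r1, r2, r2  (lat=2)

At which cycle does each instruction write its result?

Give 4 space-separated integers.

I0 mul r1: issue@1 deps=(None,None) exec_start@1 write@2
I1 mul r3: issue@2 deps=(None,0) exec_start@2 write@4
I2 mul r3: issue@3 deps=(0,0) exec_start@3 write@5
I3 mul r1: issue@4 deps=(None,None) exec_start@4 write@6

Answer: 2 4 5 6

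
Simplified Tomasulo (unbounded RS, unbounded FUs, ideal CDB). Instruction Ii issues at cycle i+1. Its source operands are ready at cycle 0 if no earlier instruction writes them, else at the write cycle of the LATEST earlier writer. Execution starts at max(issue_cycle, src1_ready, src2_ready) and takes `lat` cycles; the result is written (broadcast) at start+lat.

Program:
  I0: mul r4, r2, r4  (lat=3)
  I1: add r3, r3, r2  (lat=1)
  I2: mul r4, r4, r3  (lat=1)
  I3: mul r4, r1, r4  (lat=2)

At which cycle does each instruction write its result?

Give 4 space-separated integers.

I0 mul r4: issue@1 deps=(None,None) exec_start@1 write@4
I1 add r3: issue@2 deps=(None,None) exec_start@2 write@3
I2 mul r4: issue@3 deps=(0,1) exec_start@4 write@5
I3 mul r4: issue@4 deps=(None,2) exec_start@5 write@7

Answer: 4 3 5 7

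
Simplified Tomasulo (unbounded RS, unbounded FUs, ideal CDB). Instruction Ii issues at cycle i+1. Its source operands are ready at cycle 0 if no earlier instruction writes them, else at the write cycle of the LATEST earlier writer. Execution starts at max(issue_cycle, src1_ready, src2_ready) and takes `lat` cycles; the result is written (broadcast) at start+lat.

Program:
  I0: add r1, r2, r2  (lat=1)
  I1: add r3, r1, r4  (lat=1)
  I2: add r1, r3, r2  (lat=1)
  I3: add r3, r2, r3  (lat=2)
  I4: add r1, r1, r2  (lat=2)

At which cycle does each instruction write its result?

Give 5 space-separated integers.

Answer: 2 3 4 6 7

Derivation:
I0 add r1: issue@1 deps=(None,None) exec_start@1 write@2
I1 add r3: issue@2 deps=(0,None) exec_start@2 write@3
I2 add r1: issue@3 deps=(1,None) exec_start@3 write@4
I3 add r3: issue@4 deps=(None,1) exec_start@4 write@6
I4 add r1: issue@5 deps=(2,None) exec_start@5 write@7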